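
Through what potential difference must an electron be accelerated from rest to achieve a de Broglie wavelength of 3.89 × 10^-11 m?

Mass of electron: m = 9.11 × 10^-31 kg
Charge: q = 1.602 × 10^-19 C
994 V

From λ = h/√(2mqV), we solve for V:

λ² = h²/(2mqV)
V = h²/(2mqλ²)
V = (6.626 × 10^-34 J·s)² / (2 × 9.11 × 10^-31 kg × 1.602 × 10^-19 C × (3.89 × 10^-11 m)²)
V = 994 V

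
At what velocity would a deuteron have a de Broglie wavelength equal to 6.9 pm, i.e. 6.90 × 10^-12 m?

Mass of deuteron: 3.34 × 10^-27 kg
2.88 × 10^4 m/s

From λ = h/(mv), solve for v:

v = h/(mλ)
v = (6.626 × 10^-34 J·s) / (3.34 × 10^-27 kg × 6.90 × 10^-12 m)
v = 2.88 × 10^4 m/s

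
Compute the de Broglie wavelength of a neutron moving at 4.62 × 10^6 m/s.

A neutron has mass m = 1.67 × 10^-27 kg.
8.59 × 10^-14 m

Using the de Broglie relation λ = h/(mv):

λ = h/(mv)
λ = (6.626 × 10^-34 J·s) / (1.67 × 10^-27 kg × 4.62 × 10^6 m/s)
λ = 8.59 × 10^-14 m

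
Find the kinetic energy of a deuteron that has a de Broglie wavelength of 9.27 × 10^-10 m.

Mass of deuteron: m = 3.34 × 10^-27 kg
7.65 × 10^-23 J (or 4.77 × 10^-4 eV)

From λ = h/√(2mKE), we solve for KE:

λ² = h²/(2mKE)
KE = h²/(2mλ²)
KE = (6.626 × 10^-34 J·s)² / (2 × 3.34 × 10^-27 kg × (9.27 × 10^-10 m)²)
KE = 7.65 × 10^-23 J
KE = 4.77 × 10^-4 eV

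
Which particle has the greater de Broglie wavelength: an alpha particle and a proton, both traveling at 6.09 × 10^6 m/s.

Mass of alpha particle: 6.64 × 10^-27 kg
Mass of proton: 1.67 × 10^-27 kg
The proton has the longer wavelength.

Using λ = h/(mv), since both particles have the same velocity, the wavelength depends only on mass.

For alpha particle: λ₁ = h/(m₁v) = 1.64 × 10^-14 m
For proton: λ₂ = h/(m₂v) = 6.52 × 10^-14 m

Since λ ∝ 1/m at constant velocity, the lighter particle has the longer wavelength.

The proton has the longer de Broglie wavelength.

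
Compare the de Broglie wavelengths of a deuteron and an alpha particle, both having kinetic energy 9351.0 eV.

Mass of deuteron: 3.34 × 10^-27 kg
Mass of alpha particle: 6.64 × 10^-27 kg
The deuteron has the longer wavelength.

Using λ = h/√(2mKE):

For deuteron: λ₁ = h/√(2m₁KE) = 2.09 × 10^-13 m
For alpha particle: λ₂ = h/√(2m₂KE) = 1.49 × 10^-13 m

Since λ ∝ 1/√m at constant kinetic energy, the lighter particle has the longer wavelength.

The deuteron has the longer de Broglie wavelength.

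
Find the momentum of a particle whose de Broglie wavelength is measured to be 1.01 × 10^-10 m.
6.56 × 10^-24 kg·m/s

From the de Broglie relation λ = h/p, we solve for p:

p = h/λ
p = (6.626 × 10^-34 J·s) / (1.01 × 10^-10 m)
p = 6.56 × 10^-24 kg·m/s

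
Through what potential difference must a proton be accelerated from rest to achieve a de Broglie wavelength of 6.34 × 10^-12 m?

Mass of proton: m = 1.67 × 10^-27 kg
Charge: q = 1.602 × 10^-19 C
20.4 V

From λ = h/√(2mqV), we solve for V:

λ² = h²/(2mqV)
V = h²/(2mqλ²)
V = (6.626 × 10^-34 J·s)² / (2 × 1.67 × 10^-27 kg × 1.602 × 10^-19 C × (6.34 × 10^-12 m)²)
V = 20.4 V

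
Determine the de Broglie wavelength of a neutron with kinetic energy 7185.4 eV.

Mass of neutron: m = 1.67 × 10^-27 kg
3.38 × 10^-13 m

Using λ = h/√(2mKE):

First convert KE to Joules: KE = 7185.4 eV = 1.151 × 10^-15 J

λ = h/√(2mKE)
λ = (6.626 × 10^-34 J·s) / √(2 × 1.67 × 10^-27 kg × 1.151 × 10^-15 J)
λ = 3.38 × 10^-13 m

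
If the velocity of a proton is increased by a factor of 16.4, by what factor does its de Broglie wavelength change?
The wavelength decreases by a factor of 16.4.

From λ = h/(mv), the wavelength is inversely proportional to velocity:

λ ∝ 1/v

If v → 16.4v, then λ → λ/16.4

When velocity is increased by a factor of 16.4, the wavelength decreases by a factor of 16.4.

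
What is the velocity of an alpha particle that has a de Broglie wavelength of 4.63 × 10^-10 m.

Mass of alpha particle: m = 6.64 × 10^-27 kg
2.16 × 10^2 m/s

From the de Broglie relation λ = h/(mv), we solve for v:

v = h/(mλ)
v = (6.626 × 10^-34 J·s) / (6.64 × 10^-27 kg × 4.63 × 10^-10 m)
v = 2.16 × 10^2 m/s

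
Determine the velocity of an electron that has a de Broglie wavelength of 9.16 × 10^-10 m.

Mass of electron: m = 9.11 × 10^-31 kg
7.94 × 10^5 m/s

From the de Broglie relation λ = h/(mv), we solve for v:

v = h/(mλ)
v = (6.626 × 10^-34 J·s) / (9.11 × 10^-31 kg × 9.16 × 10^-10 m)
v = 7.94 × 10^5 m/s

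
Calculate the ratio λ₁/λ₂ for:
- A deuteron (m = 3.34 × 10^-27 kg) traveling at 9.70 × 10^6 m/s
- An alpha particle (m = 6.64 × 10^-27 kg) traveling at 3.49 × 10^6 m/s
λ₁/λ₂ = 0.715

Using λ = h/(mv):

λ₁ = h/(m₁v₁) = 2.05 × 10^-14 m
λ₂ = h/(m₂v₂) = 2.86 × 10^-14 m

Ratio λ₁/λ₂ = (m₂v₂)/(m₁v₁)
         = (6.64 × 10^-27 kg × 3.49 × 10^6 m/s) / (3.34 × 10^-27 kg × 9.70 × 10^6 m/s)
         = 0.715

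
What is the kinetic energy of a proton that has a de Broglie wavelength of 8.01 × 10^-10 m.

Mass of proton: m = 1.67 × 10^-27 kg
2.05 × 10^-22 J (or 1.28 × 10^-3 eV)

From λ = h/√(2mKE), we solve for KE:

λ² = h²/(2mKE)
KE = h²/(2mλ²)
KE = (6.626 × 10^-34 J·s)² / (2 × 1.67 × 10^-27 kg × (8.01 × 10^-10 m)²)
KE = 2.05 × 10^-22 J
KE = 1.28 × 10^-3 eV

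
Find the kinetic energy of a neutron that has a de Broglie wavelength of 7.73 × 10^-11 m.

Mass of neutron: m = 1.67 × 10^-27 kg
2.20 × 10^-20 J (or 0.137 eV)

From λ = h/√(2mKE), we solve for KE:

λ² = h²/(2mKE)
KE = h²/(2mλ²)
KE = (6.626 × 10^-34 J·s)² / (2 × 1.67 × 10^-27 kg × (7.73 × 10^-11 m)²)
KE = 2.20 × 10^-20 J
KE = 0.137 eV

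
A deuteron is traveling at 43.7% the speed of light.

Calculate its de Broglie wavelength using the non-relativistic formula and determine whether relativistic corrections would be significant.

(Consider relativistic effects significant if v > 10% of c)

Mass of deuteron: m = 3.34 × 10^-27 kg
Yes, relativistic corrections are needed.

Using the non-relativistic de Broglie formula λ = h/(mv):

v = 43.7% × c = 1.310 × 10^8 m/s

λ = h/(mv)
λ = (6.626 × 10^-34 J·s) / (3.34 × 10^-27 kg × 1.310 × 10^8 m/s)
λ = 1.51 × 10^-15 m

Since v = 43.7% of c > 10% of c, relativistic corrections ARE significant and the actual wavelength would differ from this non-relativistic estimate.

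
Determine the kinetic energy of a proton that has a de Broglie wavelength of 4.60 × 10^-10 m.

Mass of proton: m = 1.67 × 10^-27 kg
6.21 × 10^-22 J (or 3.88 × 10^-3 eV)

From λ = h/√(2mKE), we solve for KE:

λ² = h²/(2mKE)
KE = h²/(2mλ²)
KE = (6.626 × 10^-34 J·s)² / (2 × 1.67 × 10^-27 kg × (4.60 × 10^-10 m)²)
KE = 6.21 × 10^-22 J
KE = 3.88 × 10^-3 eV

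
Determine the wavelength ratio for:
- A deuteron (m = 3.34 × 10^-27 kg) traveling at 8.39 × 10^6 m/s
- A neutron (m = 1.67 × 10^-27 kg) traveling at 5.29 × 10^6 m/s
λ₁/λ₂ = 0.315

Using λ = h/(mv):

λ₁ = h/(m₁v₁) = 2.36 × 10^-14 m
λ₂ = h/(m₂v₂) = 7.50 × 10^-14 m

Ratio λ₁/λ₂ = (m₂v₂)/(m₁v₁)
         = (1.67 × 10^-27 kg × 5.29 × 10^6 m/s) / (3.34 × 10^-27 kg × 8.39 × 10^6 m/s)
         = 0.315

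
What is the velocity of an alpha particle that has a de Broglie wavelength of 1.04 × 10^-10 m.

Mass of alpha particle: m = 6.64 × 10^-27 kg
9.60 × 10^2 m/s

From the de Broglie relation λ = h/(mv), we solve for v:

v = h/(mλ)
v = (6.626 × 10^-34 J·s) / (6.64 × 10^-27 kg × 1.04 × 10^-10 m)
v = 9.60 × 10^2 m/s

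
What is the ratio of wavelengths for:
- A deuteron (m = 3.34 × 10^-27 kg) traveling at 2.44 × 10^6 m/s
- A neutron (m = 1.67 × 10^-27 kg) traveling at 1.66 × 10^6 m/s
λ₁/λ₂ = 0.340

Using λ = h/(mv):

λ₁ = h/(m₁v₁) = 8.13 × 10^-14 m
λ₂ = h/(m₂v₂) = 2.39 × 10^-13 m

Ratio λ₁/λ₂ = (m₂v₂)/(m₁v₁)
         = (1.67 × 10^-27 kg × 1.66 × 10^6 m/s) / (3.34 × 10^-27 kg × 2.44 × 10^6 m/s)
         = 0.340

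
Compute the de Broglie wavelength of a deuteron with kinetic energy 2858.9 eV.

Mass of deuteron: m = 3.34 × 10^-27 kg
3.79 × 10^-13 m

Using λ = h/√(2mKE):

First convert KE to Joules: KE = 2858.9 eV = 4.580 × 10^-16 J

λ = h/√(2mKE)
λ = (6.626 × 10^-34 J·s) / √(2 × 3.34 × 10^-27 kg × 4.580 × 10^-16 J)
λ = 3.79 × 10^-13 m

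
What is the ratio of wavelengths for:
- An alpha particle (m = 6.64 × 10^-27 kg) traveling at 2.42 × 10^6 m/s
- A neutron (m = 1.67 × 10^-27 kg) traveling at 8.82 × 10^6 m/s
λ₁/λ₂ = 0.917

Using λ = h/(mv):

λ₁ = h/(m₁v₁) = 4.12 × 10^-14 m
λ₂ = h/(m₂v₂) = 4.50 × 10^-14 m

Ratio λ₁/λ₂ = (m₂v₂)/(m₁v₁)
         = (1.67 × 10^-27 kg × 8.82 × 10^6 m/s) / (6.64 × 10^-27 kg × 2.42 × 10^6 m/s)
         = 0.917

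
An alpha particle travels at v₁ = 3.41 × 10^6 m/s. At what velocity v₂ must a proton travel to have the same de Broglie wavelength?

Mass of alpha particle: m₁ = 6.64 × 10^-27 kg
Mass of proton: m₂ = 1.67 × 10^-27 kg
v₂ = 1.36 × 10^7 m/s

For equal de Broglie wavelengths: λ₁ = λ₂

h/(m₁v₁) = h/(m₂v₂)
m₁v₁ = m₂v₂
v₂ = v₁ · (m₁/m₂)

v₂ = 3.41 × 10^6 m/s × (6.64 × 10^-27 kg / 1.67 × 10^-27 kg)
v₂ = 1.36 × 10^7 m/s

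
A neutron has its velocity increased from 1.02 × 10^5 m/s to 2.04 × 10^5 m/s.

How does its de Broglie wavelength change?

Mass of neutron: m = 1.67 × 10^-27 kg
The wavelength decreases by a factor of 2.

Using λ = h/(mv):

Initial wavelength: λ₁ = h/(mv₁) = 3.89 × 10^-12 m
Final wavelength: λ₂ = h/(mv₂) = 1.94 × 10^-12 m

Since λ ∝ 1/v, when velocity increases by a factor of 2, the wavelength decreases by a factor of 2.

λ₂/λ₁ = v₁/v₂ = 1/2

The wavelength decreases by a factor of 2.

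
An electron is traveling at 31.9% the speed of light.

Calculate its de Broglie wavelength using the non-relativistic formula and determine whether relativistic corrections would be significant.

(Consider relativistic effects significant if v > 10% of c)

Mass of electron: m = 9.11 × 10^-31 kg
Yes, relativistic corrections are needed.

Using the non-relativistic de Broglie formula λ = h/(mv):

v = 31.9% × c = 9.563 × 10^7 m/s

λ = h/(mv)
λ = (6.626 × 10^-34 J·s) / (9.11 × 10^-31 kg × 9.563 × 10^7 m/s)
λ = 7.61 × 10^-12 m

Since v = 31.9% of c > 10% of c, relativistic corrections ARE significant and the actual wavelength would differ from this non-relativistic estimate.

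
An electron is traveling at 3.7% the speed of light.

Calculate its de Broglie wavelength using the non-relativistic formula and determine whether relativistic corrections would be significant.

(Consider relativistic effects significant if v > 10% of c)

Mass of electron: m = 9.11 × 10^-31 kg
No, relativistic corrections are not needed.

Using the non-relativistic de Broglie formula λ = h/(mv):

v = 3.7% × c = 1.109 × 10^7 m/s

λ = h/(mv)
λ = (6.626 × 10^-34 J·s) / (9.11 × 10^-31 kg × 1.109 × 10^7 m/s)
λ = 6.56 × 10^-11 m

Since v = 3.7% of c < 10% of c, relativistic corrections are NOT significant and this non-relativistic result is a good approximation.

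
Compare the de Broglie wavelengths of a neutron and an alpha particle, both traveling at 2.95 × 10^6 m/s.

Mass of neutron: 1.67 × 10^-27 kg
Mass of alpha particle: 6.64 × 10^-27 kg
The neutron has the longer wavelength.

Using λ = h/(mv), since both particles have the same velocity, the wavelength depends only on mass.

For neutron: λ₁ = h/(m₁v) = 1.34 × 10^-13 m
For alpha particle: λ₂ = h/(m₂v) = 3.38 × 10^-14 m

Since λ ∝ 1/m at constant velocity, the lighter particle has the longer wavelength.

The neutron has the longer de Broglie wavelength.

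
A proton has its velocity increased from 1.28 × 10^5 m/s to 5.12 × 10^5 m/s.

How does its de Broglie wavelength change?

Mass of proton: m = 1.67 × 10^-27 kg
The wavelength decreases by a factor of 4.

Using λ = h/(mv):

Initial wavelength: λ₁ = h/(mv₁) = 3.10 × 10^-12 m
Final wavelength: λ₂ = h/(mv₂) = 7.75 × 10^-13 m

Since λ ∝ 1/v, when velocity increases by a factor of 4, the wavelength decreases by a factor of 4.

λ₂/λ₁ = v₁/v₂ = 1/4

The wavelength decreases by a factor of 4.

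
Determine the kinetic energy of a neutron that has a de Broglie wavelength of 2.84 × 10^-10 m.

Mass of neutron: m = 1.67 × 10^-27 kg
1.63 × 10^-21 J (or 0.0102 eV)

From λ = h/√(2mKE), we solve for KE:

λ² = h²/(2mKE)
KE = h²/(2mλ²)
KE = (6.626 × 10^-34 J·s)² / (2 × 1.67 × 10^-27 kg × (2.84 × 10^-10 m)²)
KE = 1.63 × 10^-21 J
KE = 0.0102 eV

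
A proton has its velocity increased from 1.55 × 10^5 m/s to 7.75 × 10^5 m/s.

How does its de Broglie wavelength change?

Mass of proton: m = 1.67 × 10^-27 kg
The wavelength decreases by a factor of 5.

Using λ = h/(mv):

Initial wavelength: λ₁ = h/(mv₁) = 2.56 × 10^-12 m
Final wavelength: λ₂ = h/(mv₂) = 5.12 × 10^-13 m

Since λ ∝ 1/v, when velocity increases by a factor of 5, the wavelength decreases by a factor of 5.

λ₂/λ₁ = v₁/v₂ = 1/5

The wavelength decreases by a factor of 5.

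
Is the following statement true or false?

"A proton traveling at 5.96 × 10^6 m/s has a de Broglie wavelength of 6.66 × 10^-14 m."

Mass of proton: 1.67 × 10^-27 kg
True

The claim is correct.

Using λ = h/(mv):
λ = (6.626 × 10^-34 J·s) / (1.67 × 10^-27 kg × 5.96 × 10^6 m/s)
λ = 6.66 × 10^-14 m

This matches the claimed value.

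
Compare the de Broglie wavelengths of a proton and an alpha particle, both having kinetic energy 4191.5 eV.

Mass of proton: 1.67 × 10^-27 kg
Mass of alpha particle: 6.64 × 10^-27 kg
The proton has the longer wavelength.

Using λ = h/√(2mKE):

For proton: λ₁ = h/√(2m₁KE) = 4.42 × 10^-13 m
For alpha particle: λ₂ = h/√(2m₂KE) = 2.22 × 10^-13 m

Since λ ∝ 1/√m at constant kinetic energy, the lighter particle has the longer wavelength.

The proton has the longer de Broglie wavelength.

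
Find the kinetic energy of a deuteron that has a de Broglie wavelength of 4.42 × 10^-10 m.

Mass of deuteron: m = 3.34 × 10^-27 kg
3.36 × 10^-22 J (or 2.10 × 10^-3 eV)

From λ = h/√(2mKE), we solve for KE:

λ² = h²/(2mKE)
KE = h²/(2mλ²)
KE = (6.626 × 10^-34 J·s)² / (2 × 3.34 × 10^-27 kg × (4.42 × 10^-10 m)²)
KE = 3.36 × 10^-22 J
KE = 2.10 × 10^-3 eV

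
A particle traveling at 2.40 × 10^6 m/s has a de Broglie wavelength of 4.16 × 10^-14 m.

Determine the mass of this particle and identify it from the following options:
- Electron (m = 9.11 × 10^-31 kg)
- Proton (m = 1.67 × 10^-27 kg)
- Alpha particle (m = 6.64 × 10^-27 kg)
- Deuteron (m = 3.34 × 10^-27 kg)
The particle is an alpha particle.

From λ = h/(mv), solve for mass:

m = h/(λv)
m = (6.626 × 10^-34 J·s) / (4.16 × 10^-14 m × 2.40 × 10^6 m/s)
m = 6.64 × 10^-27 kg

Comparing with the listed masses, this is closest to an alpha particle.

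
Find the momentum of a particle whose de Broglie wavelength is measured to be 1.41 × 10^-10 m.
4.70 × 10^-24 kg·m/s

From the de Broglie relation λ = h/p, we solve for p:

p = h/λ
p = (6.626 × 10^-34 J·s) / (1.41 × 10^-10 m)
p = 4.70 × 10^-24 kg·m/s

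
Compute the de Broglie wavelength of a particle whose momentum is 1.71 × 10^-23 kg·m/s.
3.87 × 10^-11 m

Using the de Broglie relation λ = h/p:

λ = h/p
λ = (6.626 × 10^-34 J·s) / (1.71 × 10^-23 kg·m/s)
λ = 3.87 × 10^-11 m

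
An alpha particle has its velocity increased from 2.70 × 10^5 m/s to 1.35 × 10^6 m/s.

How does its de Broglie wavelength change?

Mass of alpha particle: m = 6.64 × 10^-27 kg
The wavelength decreases by a factor of 5.

Using λ = h/(mv):

Initial wavelength: λ₁ = h/(mv₁) = 3.70 × 10^-13 m
Final wavelength: λ₂ = h/(mv₂) = 7.39 × 10^-14 m

Since λ ∝ 1/v, when velocity increases by a factor of 5, the wavelength decreases by a factor of 5.

λ₂/λ₁ = v₁/v₂ = 1/5

The wavelength decreases by a factor of 5.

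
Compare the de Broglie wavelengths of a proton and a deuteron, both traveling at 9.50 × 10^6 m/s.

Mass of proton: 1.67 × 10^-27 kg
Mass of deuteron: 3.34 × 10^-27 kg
The proton has the longer wavelength.

Using λ = h/(mv), since both particles have the same velocity, the wavelength depends only on mass.

For proton: λ₁ = h/(m₁v) = 4.18 × 10^-14 m
For deuteron: λ₂ = h/(m₂v) = 2.09 × 10^-14 m

Since λ ∝ 1/m at constant velocity, the lighter particle has the longer wavelength.

The proton has the longer de Broglie wavelength.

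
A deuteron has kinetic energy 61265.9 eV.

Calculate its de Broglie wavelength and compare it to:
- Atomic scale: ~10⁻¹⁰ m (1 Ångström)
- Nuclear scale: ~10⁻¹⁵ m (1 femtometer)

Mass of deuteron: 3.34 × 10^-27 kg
λ = 8.18 × 10^-14 m, which is between nuclear and atomic scales.

Using λ = h/√(2mKE):

KE = 61265.9 eV = 9.816 × 10^-15 J

λ = h/√(2mKE)
λ = (6.626 × 10^-34 J·s) / √(2 × 3.34 × 10^-27 kg × 9.816 × 10^-15 J)
λ = 8.18 × 10^-14 m

Comparison:
- Atomic scale (10⁻¹⁰ m): λ is 0.00082× this size
- Nuclear scale (10⁻¹⁵ m): λ is 82× this size

The wavelength is between nuclear and atomic scales.

This wavelength is appropriate for probing atomic structure but too large for nuclear physics experiments.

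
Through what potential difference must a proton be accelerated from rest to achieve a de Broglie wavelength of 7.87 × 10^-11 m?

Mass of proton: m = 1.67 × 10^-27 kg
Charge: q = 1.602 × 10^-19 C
1.32 × 10^-1 V

From λ = h/√(2mqV), we solve for V:

λ² = h²/(2mqV)
V = h²/(2mqλ²)
V = (6.626 × 10^-34 J·s)² / (2 × 1.67 × 10^-27 kg × 1.602 × 10^-19 C × (7.87 × 10^-11 m)²)
V = 1.32 × 10^-1 V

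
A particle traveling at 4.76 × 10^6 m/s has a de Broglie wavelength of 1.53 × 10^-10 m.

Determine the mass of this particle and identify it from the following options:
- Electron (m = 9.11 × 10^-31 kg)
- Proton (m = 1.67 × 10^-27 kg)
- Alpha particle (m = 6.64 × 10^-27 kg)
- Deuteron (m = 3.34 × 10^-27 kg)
The particle is an electron.

From λ = h/(mv), solve for mass:

m = h/(λv)
m = (6.626 × 10^-34 J·s) / (1.53 × 10^-10 m × 4.76 × 10^6 m/s)
m = 9.10 × 10^-31 kg

Comparing with the listed masses, this is closest to an electron.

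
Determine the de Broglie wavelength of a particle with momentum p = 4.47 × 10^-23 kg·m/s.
1.48 × 10^-11 m

Using the de Broglie relation λ = h/p:

λ = h/p
λ = (6.626 × 10^-34 J·s) / (4.47 × 10^-23 kg·m/s)
λ = 1.48 × 10^-11 m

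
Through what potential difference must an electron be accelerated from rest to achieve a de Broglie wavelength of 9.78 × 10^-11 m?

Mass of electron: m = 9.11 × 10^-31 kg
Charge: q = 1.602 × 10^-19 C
157 V

From λ = h/√(2mqV), we solve for V:

λ² = h²/(2mqV)
V = h²/(2mqλ²)
V = (6.626 × 10^-34 J·s)² / (2 × 9.11 × 10^-31 kg × 1.602 × 10^-19 C × (9.78 × 10^-11 m)²)
V = 157 V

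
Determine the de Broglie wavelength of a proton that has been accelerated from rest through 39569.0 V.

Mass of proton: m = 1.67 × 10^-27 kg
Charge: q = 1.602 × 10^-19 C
1.44 × 10^-13 m

When a particle is accelerated through voltage V, it gains kinetic energy KE = qV.

The de Broglie wavelength is then λ = h/√(2mqV):

λ = h/√(2mqV)
λ = (6.626 × 10^-34 J·s) / √(2 × 1.67 × 10^-27 kg × 1.602 × 10^-19 C × 39569.0 V)
λ = 1.44 × 10^-13 m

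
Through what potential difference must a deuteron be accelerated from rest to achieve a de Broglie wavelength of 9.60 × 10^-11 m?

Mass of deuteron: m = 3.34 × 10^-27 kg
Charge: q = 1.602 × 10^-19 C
4.45 × 10^-2 V

From λ = h/√(2mqV), we solve for V:

λ² = h²/(2mqV)
V = h²/(2mqλ²)
V = (6.626 × 10^-34 J·s)² / (2 × 3.34 × 10^-27 kg × 1.602 × 10^-19 C × (9.60 × 10^-11 m)²)
V = 4.45 × 10^-2 V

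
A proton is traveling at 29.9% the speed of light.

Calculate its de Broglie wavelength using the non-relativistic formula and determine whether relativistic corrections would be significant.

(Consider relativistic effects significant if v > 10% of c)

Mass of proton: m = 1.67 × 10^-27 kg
Yes, relativistic corrections are needed.

Using the non-relativistic de Broglie formula λ = h/(mv):

v = 29.9% × c = 8.964 × 10^7 m/s

λ = h/(mv)
λ = (6.626 × 10^-34 J·s) / (1.67 × 10^-27 kg × 8.964 × 10^7 m/s)
λ = 4.43 × 10^-15 m

Since v = 29.9% of c > 10% of c, relativistic corrections ARE significant and the actual wavelength would differ from this non-relativistic estimate.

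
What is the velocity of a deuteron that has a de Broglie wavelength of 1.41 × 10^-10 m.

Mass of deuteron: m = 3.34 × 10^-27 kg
1.41 × 10^3 m/s

From the de Broglie relation λ = h/(mv), we solve for v:

v = h/(mλ)
v = (6.626 × 10^-34 J·s) / (3.34 × 10^-27 kg × 1.41 × 10^-10 m)
v = 1.41 × 10^3 m/s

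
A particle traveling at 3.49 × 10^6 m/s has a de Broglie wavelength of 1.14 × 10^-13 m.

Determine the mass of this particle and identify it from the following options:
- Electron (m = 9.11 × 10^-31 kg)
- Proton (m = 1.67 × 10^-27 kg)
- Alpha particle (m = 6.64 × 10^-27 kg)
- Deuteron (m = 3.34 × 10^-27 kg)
The particle is a proton.

From λ = h/(mv), solve for mass:

m = h/(λv)
m = (6.626 × 10^-34 J·s) / (1.14 × 10^-13 m × 3.49 × 10^6 m/s)
m = 1.67 × 10^-27 kg

Comparing with the listed masses, this is closest to a proton.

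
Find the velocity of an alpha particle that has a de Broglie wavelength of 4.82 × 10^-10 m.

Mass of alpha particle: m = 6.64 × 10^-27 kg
2.07 × 10^2 m/s

From the de Broglie relation λ = h/(mv), we solve for v:

v = h/(mλ)
v = (6.626 × 10^-34 J·s) / (6.64 × 10^-27 kg × 4.82 × 10^-10 m)
v = 2.07 × 10^2 m/s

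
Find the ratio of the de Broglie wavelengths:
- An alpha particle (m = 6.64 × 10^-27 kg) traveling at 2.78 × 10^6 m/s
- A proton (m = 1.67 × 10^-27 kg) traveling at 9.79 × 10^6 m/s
λ₁/λ₂ = 0.886

Using λ = h/(mv):

λ₁ = h/(m₁v₁) = 3.59 × 10^-14 m
λ₂ = h/(m₂v₂) = 4.05 × 10^-14 m

Ratio λ₁/λ₂ = (m₂v₂)/(m₁v₁)
         = (1.67 × 10^-27 kg × 9.79 × 10^6 m/s) / (6.64 × 10^-27 kg × 2.78 × 10^6 m/s)
         = 0.886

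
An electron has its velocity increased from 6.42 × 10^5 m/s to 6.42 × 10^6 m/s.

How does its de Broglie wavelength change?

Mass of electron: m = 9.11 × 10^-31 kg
The wavelength decreases by a factor of 10.

Using λ = h/(mv):

Initial wavelength: λ₁ = h/(mv₁) = 1.13 × 10^-9 m
Final wavelength: λ₂ = h/(mv₂) = 1.13 × 10^-10 m

Since λ ∝ 1/v, when velocity increases by a factor of 10, the wavelength decreases by a factor of 10.

λ₂/λ₁ = v₁/v₂ = 1/10

The wavelength decreases by a factor of 10.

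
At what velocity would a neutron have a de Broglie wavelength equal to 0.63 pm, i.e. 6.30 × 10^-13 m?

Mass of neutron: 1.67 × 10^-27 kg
6.30 × 10^5 m/s

From λ = h/(mv), solve for v:

v = h/(mλ)
v = (6.626 × 10^-34 J·s) / (1.67 × 10^-27 kg × 6.30 × 10^-13 m)
v = 6.30 × 10^5 m/s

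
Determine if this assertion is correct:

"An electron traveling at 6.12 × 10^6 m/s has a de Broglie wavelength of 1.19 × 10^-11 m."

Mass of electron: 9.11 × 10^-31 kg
False

The claim is incorrect.

Using λ = h/(mv):
λ = (6.626 × 10^-34 J·s) / (9.11 × 10^-31 kg × 6.12 × 10^6 m/s)
λ = 1.19 × 10^-10 m

The actual wavelength differs from the claimed 1.19 × 10^-11 m.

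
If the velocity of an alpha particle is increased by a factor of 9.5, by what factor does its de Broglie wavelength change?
The wavelength decreases by a factor of 9.5.

From λ = h/(mv), the wavelength is inversely proportional to velocity:

λ ∝ 1/v

If v → 9.5v, then λ → λ/9.5

When velocity is increased by a factor of 9.5, the wavelength decreases by a factor of 9.5.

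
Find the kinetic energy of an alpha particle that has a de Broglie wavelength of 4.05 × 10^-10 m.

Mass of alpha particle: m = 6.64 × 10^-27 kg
2.02 × 10^-22 J (or 1.26 × 10^-3 eV)

From λ = h/√(2mKE), we solve for KE:

λ² = h²/(2mKE)
KE = h²/(2mλ²)
KE = (6.626 × 10^-34 J·s)² / (2 × 6.64 × 10^-27 kg × (4.05 × 10^-10 m)²)
KE = 2.02 × 10^-22 J
KE = 1.26 × 10^-3 eV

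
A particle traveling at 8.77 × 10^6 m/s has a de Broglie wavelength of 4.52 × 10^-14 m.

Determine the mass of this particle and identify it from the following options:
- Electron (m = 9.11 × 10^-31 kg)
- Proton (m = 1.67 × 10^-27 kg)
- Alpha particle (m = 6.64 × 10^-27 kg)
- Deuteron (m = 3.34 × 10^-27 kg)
The particle is a proton.

From λ = h/(mv), solve for mass:

m = h/(λv)
m = (6.626 × 10^-34 J·s) / (4.52 × 10^-14 m × 8.77 × 10^6 m/s)
m = 1.67 × 10^-27 kg

Comparing with the listed masses, this is closest to a proton.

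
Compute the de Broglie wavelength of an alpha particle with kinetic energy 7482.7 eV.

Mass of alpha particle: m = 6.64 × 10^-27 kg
1.66 × 10^-13 m

Using λ = h/√(2mKE):

First convert KE to Joules: KE = 7482.7 eV = 1.199 × 10^-15 J

λ = h/√(2mKE)
λ = (6.626 × 10^-34 J·s) / √(2 × 6.64 × 10^-27 kg × 1.199 × 10^-15 J)
λ = 1.66 × 10^-13 m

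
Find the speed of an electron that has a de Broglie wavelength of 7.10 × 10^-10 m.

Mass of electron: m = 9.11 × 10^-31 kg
1.02 × 10^6 m/s

From the de Broglie relation λ = h/(mv), we solve for v:

v = h/(mλ)
v = (6.626 × 10^-34 J·s) / (9.11 × 10^-31 kg × 7.10 × 10^-10 m)
v = 1.02 × 10^6 m/s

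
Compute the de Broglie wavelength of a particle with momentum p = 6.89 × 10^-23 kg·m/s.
9.62 × 10^-12 m

Using the de Broglie relation λ = h/p:

λ = h/p
λ = (6.626 × 10^-34 J·s) / (6.89 × 10^-23 kg·m/s)
λ = 9.62 × 10^-12 m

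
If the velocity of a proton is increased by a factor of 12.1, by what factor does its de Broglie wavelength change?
The wavelength decreases by a factor of 12.1.

From λ = h/(mv), the wavelength is inversely proportional to velocity:

λ ∝ 1/v

If v → 12.1v, then λ → λ/12.1

When velocity is increased by a factor of 12.1, the wavelength decreases by a factor of 12.1.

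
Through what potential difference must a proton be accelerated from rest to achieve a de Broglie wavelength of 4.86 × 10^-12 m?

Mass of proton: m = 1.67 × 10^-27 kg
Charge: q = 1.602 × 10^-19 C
34.7 V

From λ = h/√(2mqV), we solve for V:

λ² = h²/(2mqV)
V = h²/(2mqλ²)
V = (6.626 × 10^-34 J·s)² / (2 × 1.67 × 10^-27 kg × 1.602 × 10^-19 C × (4.86 × 10^-12 m)²)
V = 34.7 V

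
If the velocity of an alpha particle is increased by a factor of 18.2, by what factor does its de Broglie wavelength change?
The wavelength decreases by a factor of 18.2.

From λ = h/(mv), the wavelength is inversely proportional to velocity:

λ ∝ 1/v

If v → 18.2v, then λ → λ/18.2

When velocity is increased by a factor of 18.2, the wavelength decreases by a factor of 18.2.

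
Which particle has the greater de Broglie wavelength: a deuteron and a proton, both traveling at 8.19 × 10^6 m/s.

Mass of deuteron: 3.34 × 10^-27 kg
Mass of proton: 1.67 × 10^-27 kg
The proton has the longer wavelength.

Using λ = h/(mv), since both particles have the same velocity, the wavelength depends only on mass.

For deuteron: λ₁ = h/(m₁v) = 2.42 × 10^-14 m
For proton: λ₂ = h/(m₂v) = 4.84 × 10^-14 m

Since λ ∝ 1/m at constant velocity, the lighter particle has the longer wavelength.

The proton has the longer de Broglie wavelength.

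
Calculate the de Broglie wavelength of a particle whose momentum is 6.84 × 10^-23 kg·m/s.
9.69 × 10^-12 m

Using the de Broglie relation λ = h/p:

λ = h/p
λ = (6.626 × 10^-34 J·s) / (6.84 × 10^-23 kg·m/s)
λ = 9.69 × 10^-12 m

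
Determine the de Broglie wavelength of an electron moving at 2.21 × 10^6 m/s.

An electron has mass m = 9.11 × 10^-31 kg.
3.29 × 10^-10 m

Using the de Broglie relation λ = h/(mv):

λ = h/(mv)
λ = (6.626 × 10^-34 J·s) / (9.11 × 10^-31 kg × 2.21 × 10^6 m/s)
λ = 3.29 × 10^-10 m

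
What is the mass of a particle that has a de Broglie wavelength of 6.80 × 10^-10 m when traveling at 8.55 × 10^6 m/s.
1.14 × 10^-31 kg

From the de Broglie relation λ = h/(mv), we solve for m:

m = h/(λv)
m = (6.626 × 10^-34 J·s) / (6.80 × 10^-10 m × 8.55 × 10^6 m/s)
m = 1.14 × 10^-31 kg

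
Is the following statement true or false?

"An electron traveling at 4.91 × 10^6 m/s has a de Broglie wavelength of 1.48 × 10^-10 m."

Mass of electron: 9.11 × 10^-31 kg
True

The claim is correct.

Using λ = h/(mv):
λ = (6.626 × 10^-34 J·s) / (9.11 × 10^-31 kg × 4.91 × 10^6 m/s)
λ = 1.48 × 10^-10 m

This matches the claimed value.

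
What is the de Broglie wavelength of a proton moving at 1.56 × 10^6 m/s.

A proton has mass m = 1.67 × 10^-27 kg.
2.54 × 10^-13 m

Using the de Broglie relation λ = h/(mv):

λ = h/(mv)
λ = (6.626 × 10^-34 J·s) / (1.67 × 10^-27 kg × 1.56 × 10^6 m/s)
λ = 2.54 × 10^-13 m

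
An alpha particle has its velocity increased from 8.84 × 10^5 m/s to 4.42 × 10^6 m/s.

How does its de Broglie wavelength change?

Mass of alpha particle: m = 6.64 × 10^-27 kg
The wavelength decreases by a factor of 5.

Using λ = h/(mv):

Initial wavelength: λ₁ = h/(mv₁) = 1.13 × 10^-13 m
Final wavelength: λ₂ = h/(mv₂) = 2.26 × 10^-14 m

Since λ ∝ 1/v, when velocity increases by a factor of 5, the wavelength decreases by a factor of 5.

λ₂/λ₁ = v₁/v₂ = 1/5

The wavelength decreases by a factor of 5.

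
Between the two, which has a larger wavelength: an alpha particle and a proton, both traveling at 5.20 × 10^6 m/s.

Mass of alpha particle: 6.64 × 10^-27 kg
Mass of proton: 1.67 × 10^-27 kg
The proton has the longer wavelength.

Using λ = h/(mv), since both particles have the same velocity, the wavelength depends only on mass.

For alpha particle: λ₁ = h/(m₁v) = 1.92 × 10^-14 m
For proton: λ₂ = h/(m₂v) = 7.63 × 10^-14 m

Since λ ∝ 1/m at constant velocity, the lighter particle has the longer wavelength.

The proton has the longer de Broglie wavelength.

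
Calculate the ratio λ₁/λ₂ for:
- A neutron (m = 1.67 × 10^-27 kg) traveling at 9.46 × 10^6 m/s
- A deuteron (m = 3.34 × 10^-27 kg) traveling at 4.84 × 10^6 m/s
λ₁/λ₂ = 1.02

Using λ = h/(mv):

λ₁ = h/(m₁v₁) = 4.19 × 10^-14 m
λ₂ = h/(m₂v₂) = 4.10 × 10^-14 m

Ratio λ₁/λ₂ = (m₂v₂)/(m₁v₁)
         = (3.34 × 10^-27 kg × 4.84 × 10^6 m/s) / (1.67 × 10^-27 kg × 9.46 × 10^6 m/s)
         = 1.02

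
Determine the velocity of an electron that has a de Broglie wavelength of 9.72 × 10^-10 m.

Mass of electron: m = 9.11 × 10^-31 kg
7.48 × 10^5 m/s

From the de Broglie relation λ = h/(mv), we solve for v:

v = h/(mλ)
v = (6.626 × 10^-34 J·s) / (9.11 × 10^-31 kg × 9.72 × 10^-10 m)
v = 7.48 × 10^5 m/s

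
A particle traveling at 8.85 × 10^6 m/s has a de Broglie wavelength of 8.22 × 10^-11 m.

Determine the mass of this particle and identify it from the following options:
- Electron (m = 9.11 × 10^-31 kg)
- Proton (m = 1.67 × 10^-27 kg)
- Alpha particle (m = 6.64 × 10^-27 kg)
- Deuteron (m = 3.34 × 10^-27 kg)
The particle is an electron.

From λ = h/(mv), solve for mass:

m = h/(λv)
m = (6.626 × 10^-34 J·s) / (8.22 × 10^-11 m × 8.85 × 10^6 m/s)
m = 9.11 × 10^-31 kg

Comparing with the listed masses, this is closest to an electron.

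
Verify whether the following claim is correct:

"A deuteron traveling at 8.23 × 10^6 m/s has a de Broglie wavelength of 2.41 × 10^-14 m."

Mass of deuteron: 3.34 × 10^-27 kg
True

The claim is correct.

Using λ = h/(mv):
λ = (6.626 × 10^-34 J·s) / (3.34 × 10^-27 kg × 8.23 × 10^6 m/s)
λ = 2.41 × 10^-14 m

This matches the claimed value.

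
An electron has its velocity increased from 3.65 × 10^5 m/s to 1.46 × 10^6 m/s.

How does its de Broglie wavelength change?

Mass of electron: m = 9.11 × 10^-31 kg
The wavelength decreases by a factor of 4.

Using λ = h/(mv):

Initial wavelength: λ₁ = h/(mv₁) = 1.99 × 10^-9 m
Final wavelength: λ₂ = h/(mv₂) = 4.98 × 10^-10 m

Since λ ∝ 1/v, when velocity increases by a factor of 4, the wavelength decreases by a factor of 4.

λ₂/λ₁ = v₁/v₂ = 1/4

The wavelength decreases by a factor of 4.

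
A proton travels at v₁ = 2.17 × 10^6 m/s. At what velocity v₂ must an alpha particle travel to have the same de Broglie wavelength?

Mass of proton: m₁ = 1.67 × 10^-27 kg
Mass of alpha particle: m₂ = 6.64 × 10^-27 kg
v₂ = 5.46 × 10^5 m/s

For equal de Broglie wavelengths: λ₁ = λ₂

h/(m₁v₁) = h/(m₂v₂)
m₁v₁ = m₂v₂
v₂ = v₁ · (m₁/m₂)

v₂ = 2.17 × 10^6 m/s × (1.67 × 10^-27 kg / 6.64 × 10^-27 kg)
v₂ = 5.46 × 10^5 m/s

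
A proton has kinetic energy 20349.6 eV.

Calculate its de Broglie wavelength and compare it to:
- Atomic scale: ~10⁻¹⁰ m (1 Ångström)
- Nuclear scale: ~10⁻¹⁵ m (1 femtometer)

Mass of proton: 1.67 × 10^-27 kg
λ = 2.01 × 10^-13 m, which is between nuclear and atomic scales.

Using λ = h/√(2mKE):

KE = 20349.6 eV = 3.260 × 10^-15 J

λ = h/√(2mKE)
λ = (6.626 × 10^-34 J·s) / √(2 × 1.67 × 10^-27 kg × 3.260 × 10^-15 J)
λ = 2.01 × 10^-13 m

Comparison:
- Atomic scale (10⁻¹⁰ m): λ is 0.002× this size
- Nuclear scale (10⁻¹⁵ m): λ is 2e+02× this size

The wavelength is between nuclear and atomic scales.

This wavelength is appropriate for probing atomic structure but too large for nuclear physics experiments.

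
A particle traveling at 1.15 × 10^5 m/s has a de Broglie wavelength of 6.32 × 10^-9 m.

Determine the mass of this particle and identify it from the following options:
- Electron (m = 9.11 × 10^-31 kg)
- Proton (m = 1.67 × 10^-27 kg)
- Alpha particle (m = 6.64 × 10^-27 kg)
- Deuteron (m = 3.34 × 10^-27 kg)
The particle is an electron.

From λ = h/(mv), solve for mass:

m = h/(λv)
m = (6.626 × 10^-34 J·s) / (6.32 × 10^-9 m × 1.15 × 10^5 m/s)
m = 9.12 × 10^-31 kg

Comparing with the listed masses, this is closest to an electron.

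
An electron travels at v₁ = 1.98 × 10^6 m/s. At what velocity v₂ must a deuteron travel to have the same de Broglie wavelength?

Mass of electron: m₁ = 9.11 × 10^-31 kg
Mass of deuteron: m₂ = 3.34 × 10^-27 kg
v₂ = 5.40 × 10^2 m/s

For equal de Broglie wavelengths: λ₁ = λ₂

h/(m₁v₁) = h/(m₂v₂)
m₁v₁ = m₂v₂
v₂ = v₁ · (m₁/m₂)

v₂ = 1.98 × 10^6 m/s × (9.11 × 10^-31 kg / 3.34 × 10^-27 kg)
v₂ = 5.40 × 10^2 m/s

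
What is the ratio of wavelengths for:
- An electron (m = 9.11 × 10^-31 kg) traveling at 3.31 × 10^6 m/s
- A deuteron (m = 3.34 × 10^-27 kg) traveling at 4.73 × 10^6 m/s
λ₁/λ₂ = 5.24 × 10^3

Using λ = h/(mv):

λ₁ = h/(m₁v₁) = 2.20 × 10^-10 m
λ₂ = h/(m₂v₂) = 4.19 × 10^-14 m

Ratio λ₁/λ₂ = (m₂v₂)/(m₁v₁)
         = (3.34 × 10^-27 kg × 4.73 × 10^6 m/s) / (9.11 × 10^-31 kg × 3.31 × 10^6 m/s)
         = 5.24 × 10^3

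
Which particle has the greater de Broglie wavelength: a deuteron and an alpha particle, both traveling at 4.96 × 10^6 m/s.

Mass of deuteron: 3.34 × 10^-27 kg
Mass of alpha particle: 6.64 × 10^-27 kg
The deuteron has the longer wavelength.

Using λ = h/(mv), since both particles have the same velocity, the wavelength depends only on mass.

For deuteron: λ₁ = h/(m₁v) = 4.00 × 10^-14 m
For alpha particle: λ₂ = h/(m₂v) = 2.01 × 10^-14 m

Since λ ∝ 1/m at constant velocity, the lighter particle has the longer wavelength.

The deuteron has the longer de Broglie wavelength.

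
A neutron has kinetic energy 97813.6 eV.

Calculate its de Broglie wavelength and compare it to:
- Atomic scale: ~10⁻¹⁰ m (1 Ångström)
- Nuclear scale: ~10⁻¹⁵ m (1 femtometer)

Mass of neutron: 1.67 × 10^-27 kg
λ = 9.16 × 10^-14 m, which is between nuclear and atomic scales.

Using λ = h/√(2mKE):

KE = 97813.6 eV = 1.567 × 10^-14 J

λ = h/√(2mKE)
λ = (6.626 × 10^-34 J·s) / √(2 × 1.67 × 10^-27 kg × 1.567 × 10^-14 J)
λ = 9.16 × 10^-14 m

Comparison:
- Atomic scale (10⁻¹⁰ m): λ is 0.00092× this size
- Nuclear scale (10⁻¹⁵ m): λ is 92× this size

The wavelength is between nuclear and atomic scales.

This wavelength is appropriate for probing atomic structure but too large for nuclear physics experiments.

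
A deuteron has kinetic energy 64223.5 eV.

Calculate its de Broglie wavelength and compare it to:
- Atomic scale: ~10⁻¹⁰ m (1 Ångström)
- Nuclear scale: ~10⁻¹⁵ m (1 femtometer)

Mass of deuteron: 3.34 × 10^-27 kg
λ = 7.99 × 10^-14 m, which is between nuclear and atomic scales.

Using λ = h/√(2mKE):

KE = 64223.5 eV = 1.029 × 10^-14 J

λ = h/√(2mKE)
λ = (6.626 × 10^-34 J·s) / √(2 × 3.34 × 10^-27 kg × 1.029 × 10^-14 J)
λ = 7.99 × 10^-14 m

Comparison:
- Atomic scale (10⁻¹⁰ m): λ is 0.0008× this size
- Nuclear scale (10⁻¹⁵ m): λ is 80× this size

The wavelength is between nuclear and atomic scales.

This wavelength is appropriate for probing atomic structure but too large for nuclear physics experiments.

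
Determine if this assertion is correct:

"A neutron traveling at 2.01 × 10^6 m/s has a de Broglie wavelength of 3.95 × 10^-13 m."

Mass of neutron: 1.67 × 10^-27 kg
False

The claim is incorrect.

Using λ = h/(mv):
λ = (6.626 × 10^-34 J·s) / (1.67 × 10^-27 kg × 2.01 × 10^6 m/s)
λ = 1.97 × 10^-13 m

The actual wavelength differs from the claimed 3.95 × 10^-13 m.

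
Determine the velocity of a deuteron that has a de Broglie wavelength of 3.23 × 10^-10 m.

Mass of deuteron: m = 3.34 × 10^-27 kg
6.14 × 10^2 m/s

From the de Broglie relation λ = h/(mv), we solve for v:

v = h/(mλ)
v = (6.626 × 10^-34 J·s) / (3.34 × 10^-27 kg × 3.23 × 10^-10 m)
v = 6.14 × 10^2 m/s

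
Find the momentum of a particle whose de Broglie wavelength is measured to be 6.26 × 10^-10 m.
1.06 × 10^-24 kg·m/s

From the de Broglie relation λ = h/p, we solve for p:

p = h/λ
p = (6.626 × 10^-34 J·s) / (6.26 × 10^-10 m)
p = 1.06 × 10^-24 kg·m/s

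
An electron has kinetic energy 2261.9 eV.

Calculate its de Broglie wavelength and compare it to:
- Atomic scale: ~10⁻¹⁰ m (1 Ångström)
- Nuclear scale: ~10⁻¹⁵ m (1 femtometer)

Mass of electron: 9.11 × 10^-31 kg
λ = 2.58 × 10^-11 m, which is between nuclear and atomic scales.

Using λ = h/√(2mKE):

KE = 2261.9 eV = 3.624 × 10^-16 J

λ = h/√(2mKE)
λ = (6.626 × 10^-34 J·s) / √(2 × 9.11 × 10^-31 kg × 3.624 × 10^-16 J)
λ = 2.58 × 10^-11 m

Comparison:
- Atomic scale (10⁻¹⁰ m): λ is 0.26× this size
- Nuclear scale (10⁻¹⁵ m): λ is 2.6e+04× this size

The wavelength is between nuclear and atomic scales.

This wavelength is appropriate for probing atomic structure but too large for nuclear physics experiments.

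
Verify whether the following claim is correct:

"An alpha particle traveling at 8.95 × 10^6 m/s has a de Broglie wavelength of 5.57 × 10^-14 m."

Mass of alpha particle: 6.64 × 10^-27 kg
False

The claim is incorrect.

Using λ = h/(mv):
λ = (6.626 × 10^-34 J·s) / (6.64 × 10^-27 kg × 8.95 × 10^6 m/s)
λ = 1.11 × 10^-14 m

The actual wavelength differs from the claimed 5.57 × 10^-14 m.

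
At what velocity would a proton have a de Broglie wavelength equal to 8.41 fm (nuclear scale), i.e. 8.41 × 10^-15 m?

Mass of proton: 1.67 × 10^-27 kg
4.72 × 10^7 m/s

From λ = h/(mv), solve for v:

v = h/(mλ)
v = (6.626 × 10^-34 J·s) / (1.67 × 10^-27 kg × 8.41 × 10^-15 m)
v = 4.72 × 10^7 m/s

Note: This velocity is 15.7% of the speed of light, so relativistic corrections would be needed for a more accurate calculation.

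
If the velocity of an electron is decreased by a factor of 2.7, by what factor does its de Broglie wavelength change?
The wavelength increases by a factor of 2.7.

From λ = h/(mv), the wavelength is inversely proportional to velocity:

λ ∝ 1/v

If v → v/2.7, then λ → 2.7λ

When velocity is decreased by a factor of 2.7, the wavelength increases by a factor of 2.7.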